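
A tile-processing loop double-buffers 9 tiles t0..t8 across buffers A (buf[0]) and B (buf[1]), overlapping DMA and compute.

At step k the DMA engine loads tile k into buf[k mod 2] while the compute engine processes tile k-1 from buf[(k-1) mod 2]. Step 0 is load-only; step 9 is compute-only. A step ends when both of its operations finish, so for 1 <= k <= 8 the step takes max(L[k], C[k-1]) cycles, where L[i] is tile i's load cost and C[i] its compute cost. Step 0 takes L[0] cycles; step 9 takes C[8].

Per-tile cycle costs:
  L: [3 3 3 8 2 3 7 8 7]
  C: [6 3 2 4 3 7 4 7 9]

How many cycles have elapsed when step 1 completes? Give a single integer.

step 0: L[0]=3 → dur=3, Σ=3 | A=load:t0 B=idle [load-only]
step 1: L[1]=3 C[0]=6 → dur=6, Σ=9 | A=compute:t0 B=load:t1 [compute-bound]
step 2: L[2]=3 C[1]=3 → dur=3, Σ=12 | A=load:t2 B=compute:t1 [tied]
step 3: L[3]=8 C[2]=2 → dur=8, Σ=20 | A=compute:t2 B=load:t3 [load-bound]
step 4: L[4]=2 C[3]=4 → dur=4, Σ=24 | A=load:t4 B=compute:t3 [compute-bound]
step 5: L[5]=3 C[4]=3 → dur=3, Σ=27 | A=compute:t4 B=load:t5 [tied]
step 6: L[6]=7 C[5]=7 → dur=7, Σ=34 | A=load:t6 B=compute:t5 [tied]
step 7: L[7]=8 C[6]=4 → dur=8, Σ=42 | A=compute:t6 B=load:t7 [load-bound]
step 8: L[8]=7 C[7]=7 → dur=7, Σ=49 | A=load:t8 B=compute:t7 [tied]
step 9: C[8]=9 → dur=9, Σ=58 | A=compute:t8 B=idle [compute-only]

end_cycle[1] = 9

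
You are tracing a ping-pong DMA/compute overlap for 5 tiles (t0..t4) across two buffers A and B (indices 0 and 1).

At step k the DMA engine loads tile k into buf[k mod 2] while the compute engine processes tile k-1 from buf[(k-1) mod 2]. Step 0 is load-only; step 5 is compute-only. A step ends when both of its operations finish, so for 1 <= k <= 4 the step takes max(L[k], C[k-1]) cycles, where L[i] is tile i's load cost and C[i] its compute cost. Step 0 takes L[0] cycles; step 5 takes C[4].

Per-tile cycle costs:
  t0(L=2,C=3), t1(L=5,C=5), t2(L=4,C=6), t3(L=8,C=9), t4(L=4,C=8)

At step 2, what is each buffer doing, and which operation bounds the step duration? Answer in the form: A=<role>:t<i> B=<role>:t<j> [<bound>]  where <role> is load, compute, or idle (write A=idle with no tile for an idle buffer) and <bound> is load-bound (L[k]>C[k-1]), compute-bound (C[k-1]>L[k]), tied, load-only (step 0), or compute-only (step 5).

[0] DMA t0→A (2c) ∥ CU idle ⇒ 2c, clock 2
[1] DMA t1→B (5c) ∥ CU A:t0 (3c) ⇒ 5c, clock 7
[2] DMA t2→A (4c) ∥ CU B:t1 (5c) ⇒ 5c, clock 12
[3] DMA t3→B (8c) ∥ CU A:t2 (6c) ⇒ 8c, clock 20
[4] DMA t4→A (4c) ∥ CU B:t3 (9c) ⇒ 9c, clock 29
[5] DMA idle ∥ CU A:t4 (8c) ⇒ 8c, clock 37

step 2: A=load:t2 B=compute:t1 [compute-bound]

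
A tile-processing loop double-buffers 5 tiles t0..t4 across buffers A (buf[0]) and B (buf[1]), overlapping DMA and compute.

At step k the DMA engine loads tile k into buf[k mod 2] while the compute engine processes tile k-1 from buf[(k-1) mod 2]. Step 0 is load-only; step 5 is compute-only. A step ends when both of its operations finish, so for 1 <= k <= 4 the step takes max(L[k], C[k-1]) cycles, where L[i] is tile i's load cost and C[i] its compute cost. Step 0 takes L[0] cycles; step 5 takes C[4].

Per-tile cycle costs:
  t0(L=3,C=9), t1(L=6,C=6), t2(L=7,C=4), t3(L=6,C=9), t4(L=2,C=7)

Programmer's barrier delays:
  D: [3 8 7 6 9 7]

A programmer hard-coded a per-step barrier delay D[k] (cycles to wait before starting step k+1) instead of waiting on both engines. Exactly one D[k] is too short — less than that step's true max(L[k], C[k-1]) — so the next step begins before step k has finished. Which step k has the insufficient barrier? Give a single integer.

[0] required=L[0]=3=3 vs D=3 ok
[1] required=max(L[1]=6,C[0]=9)=9 vs D=8 SHORT
[2] required=max(L[2]=7,C[1]=6)=7 vs D=7 ok
[3] required=max(L[3]=6,C[2]=4)=6 vs D=6 ok
[4] required=max(L[4]=2,C[3]=9)=9 vs D=9 ok
[5] required=C[4]=7=7 vs D=7 ok

hazard at step 1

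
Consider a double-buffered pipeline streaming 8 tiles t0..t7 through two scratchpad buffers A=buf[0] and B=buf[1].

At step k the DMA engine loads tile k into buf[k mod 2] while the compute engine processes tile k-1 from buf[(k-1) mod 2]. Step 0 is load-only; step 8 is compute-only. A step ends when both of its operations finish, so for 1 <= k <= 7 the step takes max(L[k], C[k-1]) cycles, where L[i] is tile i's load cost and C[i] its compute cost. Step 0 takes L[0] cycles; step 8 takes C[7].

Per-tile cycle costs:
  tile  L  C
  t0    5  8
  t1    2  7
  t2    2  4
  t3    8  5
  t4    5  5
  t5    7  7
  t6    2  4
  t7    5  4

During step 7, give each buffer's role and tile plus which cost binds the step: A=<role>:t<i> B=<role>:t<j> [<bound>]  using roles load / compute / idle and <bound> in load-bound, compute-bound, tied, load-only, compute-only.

k=0 load=t0/5c comp=- wait=5 total=5
k=1 load=t1/2c comp=t0/8c wait=8 total=13
k=2 load=t2/2c comp=t1/7c wait=7 total=20
k=3 load=t3/8c comp=t2/4c wait=8 total=28
k=4 load=t4/5c comp=t3/5c wait=5 total=33
k=5 load=t5/7c comp=t4/5c wait=7 total=40
k=6 load=t6/2c comp=t5/7c wait=7 total=47
k=7 load=t7/5c comp=t6/4c wait=5 total=52
k=8 load=- comp=t7/4c wait=4 total=56

step 7: A=compute:t6 B=load:t7 [load-bound]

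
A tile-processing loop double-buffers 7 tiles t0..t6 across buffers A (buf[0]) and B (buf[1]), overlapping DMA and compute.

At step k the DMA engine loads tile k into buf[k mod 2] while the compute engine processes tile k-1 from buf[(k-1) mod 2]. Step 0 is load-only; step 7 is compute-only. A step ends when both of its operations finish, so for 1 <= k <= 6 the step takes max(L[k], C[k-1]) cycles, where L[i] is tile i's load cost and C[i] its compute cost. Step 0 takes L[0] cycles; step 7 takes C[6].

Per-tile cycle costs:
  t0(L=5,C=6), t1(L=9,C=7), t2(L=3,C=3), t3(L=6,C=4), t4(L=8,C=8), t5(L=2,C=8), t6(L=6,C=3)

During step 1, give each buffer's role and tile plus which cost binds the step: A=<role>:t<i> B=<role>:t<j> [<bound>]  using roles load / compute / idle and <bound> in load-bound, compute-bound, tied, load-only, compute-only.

  0. 5=5c; end=5; A:t0 B:-
  1. max(9,6)=9c; end=14; A:t0 B:t1
  2. max(3,7)=7c; end=21; A:t2 B:t1
  3. max(6,3)=6c; end=27; A:t2 B:t3
  4. max(8,4)=8c; end=35; A:t4 B:t3
  5. max(2,8)=8c; end=43; A:t4 B:t5
  6. max(6,8)=8c; end=51; A:t6 B:t5
  7. 3=3c; end=54; A:t6 B:t5

step 1: A=compute:t0 B=load:t1 [load-bound]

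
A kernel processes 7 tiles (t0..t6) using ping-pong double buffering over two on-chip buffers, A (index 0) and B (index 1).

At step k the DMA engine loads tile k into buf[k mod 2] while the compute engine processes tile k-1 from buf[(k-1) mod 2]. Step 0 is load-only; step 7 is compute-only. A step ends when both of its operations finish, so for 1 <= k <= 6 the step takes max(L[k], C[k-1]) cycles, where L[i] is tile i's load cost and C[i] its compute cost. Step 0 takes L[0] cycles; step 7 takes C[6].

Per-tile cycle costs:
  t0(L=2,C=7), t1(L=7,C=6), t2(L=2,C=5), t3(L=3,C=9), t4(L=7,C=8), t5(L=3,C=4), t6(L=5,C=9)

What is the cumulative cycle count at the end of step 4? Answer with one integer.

[0] DMA t0→A (2c) ∥ CU idle ⇒ 2c, clock 2
[1] DMA t1→B (7c) ∥ CU A:t0 (7c) ⇒ 7c, clock 9
[2] DMA t2→A (2c) ∥ CU B:t1 (6c) ⇒ 6c, clock 15
[3] DMA t3→B (3c) ∥ CU A:t2 (5c) ⇒ 5c, clock 20
[4] DMA t4→A (7c) ∥ CU B:t3 (9c) ⇒ 9c, clock 29
[5] DMA t5→B (3c) ∥ CU A:t4 (8c) ⇒ 8c, clock 37
[6] DMA t6→A (5c) ∥ CU B:t5 (4c) ⇒ 5c, clock 42
[7] DMA idle ∥ CU A:t6 (9c) ⇒ 9c, clock 51

end_cycle[4] = 29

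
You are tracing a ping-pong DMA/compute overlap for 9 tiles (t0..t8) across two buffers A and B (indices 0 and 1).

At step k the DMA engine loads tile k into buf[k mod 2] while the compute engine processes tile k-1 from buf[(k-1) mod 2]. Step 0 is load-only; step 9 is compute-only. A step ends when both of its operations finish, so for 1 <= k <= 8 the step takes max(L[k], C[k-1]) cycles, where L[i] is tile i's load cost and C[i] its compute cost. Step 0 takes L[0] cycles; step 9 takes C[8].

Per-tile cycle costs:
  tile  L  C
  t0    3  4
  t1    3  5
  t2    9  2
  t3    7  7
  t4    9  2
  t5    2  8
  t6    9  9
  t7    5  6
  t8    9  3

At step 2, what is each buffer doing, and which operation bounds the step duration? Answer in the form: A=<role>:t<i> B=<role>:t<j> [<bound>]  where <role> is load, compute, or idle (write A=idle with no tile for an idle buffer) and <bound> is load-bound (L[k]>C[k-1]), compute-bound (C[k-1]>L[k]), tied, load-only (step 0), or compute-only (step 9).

step 2: A=load:t2 B=compute:t1 [load-bound]

step 0: L[0]=3 → dur=3, Σ=3 | A=load:t0 B=idle [load-only]
step 1: L[1]=3 C[0]=4 → dur=4, Σ=7 | A=compute:t0 B=load:t1 [compute-bound]
step 2: L[2]=9 C[1]=5 → dur=9, Σ=16 | A=load:t2 B=compute:t1 [load-bound]
step 3: L[3]=7 C[2]=2 → dur=7, Σ=23 | A=compute:t2 B=load:t3 [load-bound]
step 4: L[4]=9 C[3]=7 → dur=9, Σ=32 | A=load:t4 B=compute:t3 [load-bound]
step 5: L[5]=2 C[4]=2 → dur=2, Σ=34 | A=compute:t4 B=load:t5 [tied]
step 6: L[6]=9 C[5]=8 → dur=9, Σ=43 | A=load:t6 B=compute:t5 [load-bound]
step 7: L[7]=5 C[6]=9 → dur=9, Σ=52 | A=compute:t6 B=load:t7 [compute-bound]
step 8: L[8]=9 C[7]=6 → dur=9, Σ=61 | A=load:t8 B=compute:t7 [load-bound]
step 9: C[8]=3 → dur=3, Σ=64 | A=compute:t8 B=idle [compute-only]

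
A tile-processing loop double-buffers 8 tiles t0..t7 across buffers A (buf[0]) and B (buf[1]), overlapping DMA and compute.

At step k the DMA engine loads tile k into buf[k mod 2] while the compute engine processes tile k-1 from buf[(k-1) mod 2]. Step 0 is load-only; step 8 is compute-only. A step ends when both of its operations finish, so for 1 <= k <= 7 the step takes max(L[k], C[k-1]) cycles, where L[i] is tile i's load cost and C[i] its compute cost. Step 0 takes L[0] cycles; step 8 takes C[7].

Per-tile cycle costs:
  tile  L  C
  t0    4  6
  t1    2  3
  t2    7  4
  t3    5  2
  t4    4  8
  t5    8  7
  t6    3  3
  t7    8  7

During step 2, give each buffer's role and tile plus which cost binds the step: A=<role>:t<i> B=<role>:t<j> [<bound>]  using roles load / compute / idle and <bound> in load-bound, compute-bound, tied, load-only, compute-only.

step 2: A=load:t2 B=compute:t1 [load-bound]

k=0 load=t0/4c comp=- wait=4 total=4
k=1 load=t1/2c comp=t0/6c wait=6 total=10
k=2 load=t2/7c comp=t1/3c wait=7 total=17
k=3 load=t3/5c comp=t2/4c wait=5 total=22
k=4 load=t4/4c comp=t3/2c wait=4 total=26
k=5 load=t5/8c comp=t4/8c wait=8 total=34
k=6 load=t6/3c comp=t5/7c wait=7 total=41
k=7 load=t7/8c comp=t6/3c wait=8 total=49
k=8 load=- comp=t7/7c wait=7 total=56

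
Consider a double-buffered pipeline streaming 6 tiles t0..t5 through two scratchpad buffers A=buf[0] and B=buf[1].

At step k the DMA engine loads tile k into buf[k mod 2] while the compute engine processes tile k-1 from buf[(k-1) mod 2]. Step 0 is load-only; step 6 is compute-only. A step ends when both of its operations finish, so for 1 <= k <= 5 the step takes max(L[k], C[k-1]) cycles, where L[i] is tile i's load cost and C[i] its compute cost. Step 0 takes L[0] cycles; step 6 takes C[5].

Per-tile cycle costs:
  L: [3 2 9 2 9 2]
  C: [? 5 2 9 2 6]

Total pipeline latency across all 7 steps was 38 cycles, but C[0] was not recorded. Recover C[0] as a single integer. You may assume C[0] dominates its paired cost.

C[0] = 7

step 0 = dur = L[0]=3 = 3
step 1 = dur = max(L[1]=2, C[0]=?) = C[0]  (unknown; binding)
step 2 = dur = max(L[2]=9, C[1]=5) = 9
step 3 = dur = max(L[3]=2, C[2]=2) = 2
step 4 = dur = max(L[4]=9, C[3]=9) = 9
step 5 = dur = max(L[5]=2, C[4]=2) = 2
step 6 = dur = C[5]=6 = 6
sum of known step durations = 31
dur[1] = total - known = 38 - 31 = 7
C[0] is the binding max in step 1, so C[0] = dur[1] = 7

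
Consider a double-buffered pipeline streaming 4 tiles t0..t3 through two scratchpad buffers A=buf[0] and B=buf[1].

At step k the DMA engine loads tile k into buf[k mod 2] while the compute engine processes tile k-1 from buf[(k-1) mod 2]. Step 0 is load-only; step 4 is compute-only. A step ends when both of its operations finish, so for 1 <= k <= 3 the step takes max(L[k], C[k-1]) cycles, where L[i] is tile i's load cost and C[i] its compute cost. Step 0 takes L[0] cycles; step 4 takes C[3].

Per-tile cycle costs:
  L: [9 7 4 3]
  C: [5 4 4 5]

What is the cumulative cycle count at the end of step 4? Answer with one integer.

  0. 9=9c; end=9; A:t0 B:-
  1. max(7,5)=7c; end=16; A:t0 B:t1
  2. max(4,4)=4c; end=20; A:t2 B:t1
  3. max(3,4)=4c; end=24; A:t2 B:t3
  4. 5=5c; end=29; A:t2 B:t3

end_cycle[4] = 29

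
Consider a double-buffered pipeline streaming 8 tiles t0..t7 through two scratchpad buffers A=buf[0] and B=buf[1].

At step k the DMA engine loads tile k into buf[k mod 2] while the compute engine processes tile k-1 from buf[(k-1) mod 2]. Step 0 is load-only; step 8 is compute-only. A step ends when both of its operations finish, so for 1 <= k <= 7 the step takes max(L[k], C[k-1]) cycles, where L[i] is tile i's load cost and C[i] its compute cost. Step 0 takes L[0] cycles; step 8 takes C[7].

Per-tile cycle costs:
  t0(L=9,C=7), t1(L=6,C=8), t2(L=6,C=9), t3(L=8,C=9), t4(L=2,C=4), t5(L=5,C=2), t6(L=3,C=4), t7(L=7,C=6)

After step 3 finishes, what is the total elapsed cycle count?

  0. 9=9c; end=9; A:t0 B:-
  1. max(6,7)=7c; end=16; A:t0 B:t1
  2. max(6,8)=8c; end=24; A:t2 B:t1
  3. max(8,9)=9c; end=33; A:t2 B:t3
  4. max(2,9)=9c; end=42; A:t4 B:t3
  5. max(5,4)=5c; end=47; A:t4 B:t5
  6. max(3,2)=3c; end=50; A:t6 B:t5
  7. max(7,4)=7c; end=57; A:t6 B:t7
  8. 6=6c; end=63; A:t6 B:t7

end_cycle[3] = 33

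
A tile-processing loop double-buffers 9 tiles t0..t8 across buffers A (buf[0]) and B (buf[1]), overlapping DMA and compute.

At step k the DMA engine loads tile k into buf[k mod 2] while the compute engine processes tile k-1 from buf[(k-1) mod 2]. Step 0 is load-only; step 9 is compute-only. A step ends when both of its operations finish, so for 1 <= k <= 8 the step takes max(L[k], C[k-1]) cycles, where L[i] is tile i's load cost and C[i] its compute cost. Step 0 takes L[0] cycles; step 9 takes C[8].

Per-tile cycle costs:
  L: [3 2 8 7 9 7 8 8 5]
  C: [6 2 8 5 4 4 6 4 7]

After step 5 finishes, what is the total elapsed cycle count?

end_cycle[5] = 41

[0] DMA t0→A (3c) ∥ CU idle ⇒ 3c, clock 3
[1] DMA t1→B (2c) ∥ CU A:t0 (6c) ⇒ 6c, clock 9
[2] DMA t2→A (8c) ∥ CU B:t1 (2c) ⇒ 8c, clock 17
[3] DMA t3→B (7c) ∥ CU A:t2 (8c) ⇒ 8c, clock 25
[4] DMA t4→A (9c) ∥ CU B:t3 (5c) ⇒ 9c, clock 34
[5] DMA t5→B (7c) ∥ CU A:t4 (4c) ⇒ 7c, clock 41
[6] DMA t6→A (8c) ∥ CU B:t5 (4c) ⇒ 8c, clock 49
[7] DMA t7→B (8c) ∥ CU A:t6 (6c) ⇒ 8c, clock 57
[8] DMA t8→A (5c) ∥ CU B:t7 (4c) ⇒ 5c, clock 62
[9] DMA idle ∥ CU A:t8 (7c) ⇒ 7c, clock 69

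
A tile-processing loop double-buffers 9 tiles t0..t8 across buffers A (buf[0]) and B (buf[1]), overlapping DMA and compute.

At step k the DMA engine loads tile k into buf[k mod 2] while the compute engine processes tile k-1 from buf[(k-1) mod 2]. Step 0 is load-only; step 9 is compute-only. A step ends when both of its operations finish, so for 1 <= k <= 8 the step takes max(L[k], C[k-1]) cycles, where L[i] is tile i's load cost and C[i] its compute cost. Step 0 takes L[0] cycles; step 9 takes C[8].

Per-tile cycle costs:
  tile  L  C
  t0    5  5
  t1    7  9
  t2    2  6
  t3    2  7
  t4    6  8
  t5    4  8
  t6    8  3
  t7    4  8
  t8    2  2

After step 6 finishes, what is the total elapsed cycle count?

[0] DMA t0→A (5c) ∥ CU idle ⇒ 5c, clock 5
[1] DMA t1→B (7c) ∥ CU A:t0 (5c) ⇒ 7c, clock 12
[2] DMA t2→A (2c) ∥ CU B:t1 (9c) ⇒ 9c, clock 21
[3] DMA t3→B (2c) ∥ CU A:t2 (6c) ⇒ 6c, clock 27
[4] DMA t4→A (6c) ∥ CU B:t3 (7c) ⇒ 7c, clock 34
[5] DMA t5→B (4c) ∥ CU A:t4 (8c) ⇒ 8c, clock 42
[6] DMA t6→A (8c) ∥ CU B:t5 (8c) ⇒ 8c, clock 50
[7] DMA t7→B (4c) ∥ CU A:t6 (3c) ⇒ 4c, clock 54
[8] DMA t8→A (2c) ∥ CU B:t7 (8c) ⇒ 8c, clock 62
[9] DMA idle ∥ CU A:t8 (2c) ⇒ 2c, clock 64

end_cycle[6] = 50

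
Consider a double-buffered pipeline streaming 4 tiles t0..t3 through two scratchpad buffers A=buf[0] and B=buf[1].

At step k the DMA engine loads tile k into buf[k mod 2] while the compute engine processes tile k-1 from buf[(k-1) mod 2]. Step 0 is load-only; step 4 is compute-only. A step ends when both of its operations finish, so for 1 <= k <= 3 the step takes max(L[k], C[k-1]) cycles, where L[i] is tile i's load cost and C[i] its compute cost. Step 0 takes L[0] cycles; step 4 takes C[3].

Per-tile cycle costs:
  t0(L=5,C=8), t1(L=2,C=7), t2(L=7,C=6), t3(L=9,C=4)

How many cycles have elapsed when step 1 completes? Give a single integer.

end_cycle[1] = 13

k=0 load=t0/5c comp=- wait=5 total=5
k=1 load=t1/2c comp=t0/8c wait=8 total=13
k=2 load=t2/7c comp=t1/7c wait=7 total=20
k=3 load=t3/9c comp=t2/6c wait=9 total=29
k=4 load=- comp=t3/4c wait=4 total=33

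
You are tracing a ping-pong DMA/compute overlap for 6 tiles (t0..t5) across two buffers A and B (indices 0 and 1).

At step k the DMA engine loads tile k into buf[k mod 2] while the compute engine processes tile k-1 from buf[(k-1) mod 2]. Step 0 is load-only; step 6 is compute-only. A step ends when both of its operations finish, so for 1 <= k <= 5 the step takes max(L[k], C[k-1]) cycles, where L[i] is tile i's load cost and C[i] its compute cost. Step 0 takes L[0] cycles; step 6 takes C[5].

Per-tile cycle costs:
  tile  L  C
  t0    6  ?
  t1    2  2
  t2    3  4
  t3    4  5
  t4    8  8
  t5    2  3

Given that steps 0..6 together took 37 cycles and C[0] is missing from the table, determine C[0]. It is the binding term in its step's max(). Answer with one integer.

step 0 | dur = L[0]=6 = 6
step 1 | dur = max(L[1]=2, C[0]=?) = C[0]  (unknown; binding)
step 2 | dur = max(L[2]=3, C[1]=2) = 3
step 3 | dur = max(L[3]=4, C[2]=4) = 4
step 4 | dur = max(L[4]=8, C[3]=5) = 8
step 5 | dur = max(L[5]=2, C[4]=8) = 8
step 6 | dur = C[5]=3 = 3
sum of known step durations = 32
dur[1] = total - known = 37 - 32 = 5
C[0] is the binding max in step 1, so C[0] = dur[1] = 5

C[0] = 5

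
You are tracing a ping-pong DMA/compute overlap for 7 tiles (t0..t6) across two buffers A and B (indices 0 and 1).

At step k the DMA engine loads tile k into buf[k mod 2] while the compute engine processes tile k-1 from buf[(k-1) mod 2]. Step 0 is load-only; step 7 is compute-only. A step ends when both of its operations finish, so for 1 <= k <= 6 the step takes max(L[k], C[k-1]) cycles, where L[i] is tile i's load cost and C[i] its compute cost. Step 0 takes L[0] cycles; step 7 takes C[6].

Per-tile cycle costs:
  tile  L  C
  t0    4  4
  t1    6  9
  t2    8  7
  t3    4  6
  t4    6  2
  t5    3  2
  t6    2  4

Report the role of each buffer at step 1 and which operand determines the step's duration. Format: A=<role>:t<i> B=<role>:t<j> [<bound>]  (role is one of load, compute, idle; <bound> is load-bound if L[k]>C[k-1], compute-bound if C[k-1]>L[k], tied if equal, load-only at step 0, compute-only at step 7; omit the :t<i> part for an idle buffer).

step 0: L[0]=4 → dur=4, Σ=4 | A=load:t0 B=idle [load-only]
step 1: L[1]=6 C[0]=4 → dur=6, Σ=10 | A=compute:t0 B=load:t1 [load-bound]
step 2: L[2]=8 C[1]=9 → dur=9, Σ=19 | A=load:t2 B=compute:t1 [compute-bound]
step 3: L[3]=4 C[2]=7 → dur=7, Σ=26 | A=compute:t2 B=load:t3 [compute-bound]
step 4: L[4]=6 C[3]=6 → dur=6, Σ=32 | A=load:t4 B=compute:t3 [tied]
step 5: L[5]=3 C[4]=2 → dur=3, Σ=35 | A=compute:t4 B=load:t5 [load-bound]
step 6: L[6]=2 C[5]=2 → dur=2, Σ=37 | A=load:t6 B=compute:t5 [tied]
step 7: C[6]=4 → dur=4, Σ=41 | A=compute:t6 B=idle [compute-only]

step 1: A=compute:t0 B=load:t1 [load-bound]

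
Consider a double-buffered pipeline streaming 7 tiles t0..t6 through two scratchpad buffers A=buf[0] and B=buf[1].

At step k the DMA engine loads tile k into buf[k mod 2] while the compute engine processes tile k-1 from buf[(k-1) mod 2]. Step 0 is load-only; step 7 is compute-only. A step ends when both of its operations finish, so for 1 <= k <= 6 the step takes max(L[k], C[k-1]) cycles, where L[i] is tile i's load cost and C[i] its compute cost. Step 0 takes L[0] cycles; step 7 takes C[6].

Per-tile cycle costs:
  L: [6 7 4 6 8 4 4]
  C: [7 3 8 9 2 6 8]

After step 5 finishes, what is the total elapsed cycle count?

k=0 load=t0/6c comp=- wait=6 total=6
k=1 load=t1/7c comp=t0/7c wait=7 total=13
k=2 load=t2/4c comp=t1/3c wait=4 total=17
k=3 load=t3/6c comp=t2/8c wait=8 total=25
k=4 load=t4/8c comp=t3/9c wait=9 total=34
k=5 load=t5/4c comp=t4/2c wait=4 total=38
k=6 load=t6/4c comp=t5/6c wait=6 total=44
k=7 load=- comp=t6/8c wait=8 total=52

end_cycle[5] = 38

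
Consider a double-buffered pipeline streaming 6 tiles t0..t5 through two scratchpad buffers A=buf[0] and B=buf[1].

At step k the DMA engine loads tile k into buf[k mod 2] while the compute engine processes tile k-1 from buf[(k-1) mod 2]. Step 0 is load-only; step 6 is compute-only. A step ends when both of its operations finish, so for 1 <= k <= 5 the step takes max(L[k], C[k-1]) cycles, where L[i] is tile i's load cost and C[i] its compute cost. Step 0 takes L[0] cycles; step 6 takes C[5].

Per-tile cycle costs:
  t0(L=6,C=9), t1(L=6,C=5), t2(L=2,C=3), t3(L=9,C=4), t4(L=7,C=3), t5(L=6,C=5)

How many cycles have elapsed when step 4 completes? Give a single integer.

  0. 6=6c; end=6; A:t0 B:-
  1. max(6,9)=9c; end=15; A:t0 B:t1
  2. max(2,5)=5c; end=20; A:t2 B:t1
  3. max(9,3)=9c; end=29; A:t2 B:t3
  4. max(7,4)=7c; end=36; A:t4 B:t3
  5. max(6,3)=6c; end=42; A:t4 B:t5
  6. 5=5c; end=47; A:t4 B:t5

end_cycle[4] = 36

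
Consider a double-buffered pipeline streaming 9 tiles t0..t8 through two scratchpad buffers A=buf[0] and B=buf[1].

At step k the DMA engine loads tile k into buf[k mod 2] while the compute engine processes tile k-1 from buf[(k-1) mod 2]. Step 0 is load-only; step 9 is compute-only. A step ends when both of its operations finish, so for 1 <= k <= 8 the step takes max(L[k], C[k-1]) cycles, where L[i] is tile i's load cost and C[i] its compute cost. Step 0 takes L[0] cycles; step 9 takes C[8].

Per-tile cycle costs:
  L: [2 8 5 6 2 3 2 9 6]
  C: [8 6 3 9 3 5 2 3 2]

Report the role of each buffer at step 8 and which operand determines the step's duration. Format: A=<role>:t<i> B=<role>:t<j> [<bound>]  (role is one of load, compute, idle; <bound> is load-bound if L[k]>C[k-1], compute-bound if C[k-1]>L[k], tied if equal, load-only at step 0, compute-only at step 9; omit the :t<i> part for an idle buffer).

step 0: L[0]=2 → dur=2, Σ=2 | A=load:t0 B=idle [load-only]
step 1: L[1]=8 C[0]=8 → dur=8, Σ=10 | A=compute:t0 B=load:t1 [tied]
step 2: L[2]=5 C[1]=6 → dur=6, Σ=16 | A=load:t2 B=compute:t1 [compute-bound]
step 3: L[3]=6 C[2]=3 → dur=6, Σ=22 | A=compute:t2 B=load:t3 [load-bound]
step 4: L[4]=2 C[3]=9 → dur=9, Σ=31 | A=load:t4 B=compute:t3 [compute-bound]
step 5: L[5]=3 C[4]=3 → dur=3, Σ=34 | A=compute:t4 B=load:t5 [tied]
step 6: L[6]=2 C[5]=5 → dur=5, Σ=39 | A=load:t6 B=compute:t5 [compute-bound]
step 7: L[7]=9 C[6]=2 → dur=9, Σ=48 | A=compute:t6 B=load:t7 [load-bound]
step 8: L[8]=6 C[7]=3 → dur=6, Σ=54 | A=load:t8 B=compute:t7 [load-bound]
step 9: C[8]=2 → dur=2, Σ=56 | A=compute:t8 B=idle [compute-only]

step 8: A=load:t8 B=compute:t7 [load-bound]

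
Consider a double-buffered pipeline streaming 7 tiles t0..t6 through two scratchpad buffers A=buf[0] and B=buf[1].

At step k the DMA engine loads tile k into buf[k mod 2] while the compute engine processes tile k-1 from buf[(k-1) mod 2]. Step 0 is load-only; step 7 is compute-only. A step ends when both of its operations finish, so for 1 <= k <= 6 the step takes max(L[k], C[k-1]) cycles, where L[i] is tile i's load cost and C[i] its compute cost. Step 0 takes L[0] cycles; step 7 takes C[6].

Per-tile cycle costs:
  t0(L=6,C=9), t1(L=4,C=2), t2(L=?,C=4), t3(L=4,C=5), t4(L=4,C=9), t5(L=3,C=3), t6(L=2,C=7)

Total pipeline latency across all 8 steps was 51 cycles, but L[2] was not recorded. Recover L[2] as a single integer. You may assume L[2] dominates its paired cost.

L[2] = 8

step 0 → dur = L[0]=6 = 6
step 1 → dur = max(L[1]=4, C[0]=9) = 9
step 2 → dur = max(L[2]=?, C[1]=2) = L[2]  (unknown; binding)
step 3 → dur = max(L[3]=4, C[2]=4) = 4
step 4 → dur = max(L[4]=4, C[3]=5) = 5
step 5 → dur = max(L[5]=3, C[4]=9) = 9
step 6 → dur = max(L[6]=2, C[5]=3) = 3
step 7 → dur = C[6]=7 = 7
sum of known step durations = 43
dur[2] = total - known = 51 - 43 = 8
L[2] is the binding max in step 2, so L[2] = dur[2] = 8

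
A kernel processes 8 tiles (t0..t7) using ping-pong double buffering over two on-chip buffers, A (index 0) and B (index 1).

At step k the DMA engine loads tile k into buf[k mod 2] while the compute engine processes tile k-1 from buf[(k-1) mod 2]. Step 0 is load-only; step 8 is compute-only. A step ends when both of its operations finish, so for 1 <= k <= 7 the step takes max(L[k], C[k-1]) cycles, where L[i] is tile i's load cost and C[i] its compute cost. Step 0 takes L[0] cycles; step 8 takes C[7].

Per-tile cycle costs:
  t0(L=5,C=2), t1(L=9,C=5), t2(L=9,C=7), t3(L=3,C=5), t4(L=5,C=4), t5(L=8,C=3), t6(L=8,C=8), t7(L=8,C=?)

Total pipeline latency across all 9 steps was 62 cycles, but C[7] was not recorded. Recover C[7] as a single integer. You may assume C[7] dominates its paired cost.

step 0: dur = L[0]=5 = 5
step 1: dur = max(L[1]=9, C[0]=2) = 9
step 2: dur = max(L[2]=9, C[1]=5) = 9
step 3: dur = max(L[3]=3, C[2]=7) = 7
step 4: dur = max(L[4]=5, C[3]=5) = 5
step 5: dur = max(L[5]=8, C[4]=4) = 8
step 6: dur = max(L[6]=8, C[5]=3) = 8
step 7: dur = max(L[7]=8, C[6]=8) = 8
step 8: dur = C[7]=? = C[7]  (unknown; binding)
sum of known step durations = 59
dur[8] = total - known = 62 - 59 = 3
C[7] is the binding max in step 8, so C[7] = dur[8] = 3

C[7] = 3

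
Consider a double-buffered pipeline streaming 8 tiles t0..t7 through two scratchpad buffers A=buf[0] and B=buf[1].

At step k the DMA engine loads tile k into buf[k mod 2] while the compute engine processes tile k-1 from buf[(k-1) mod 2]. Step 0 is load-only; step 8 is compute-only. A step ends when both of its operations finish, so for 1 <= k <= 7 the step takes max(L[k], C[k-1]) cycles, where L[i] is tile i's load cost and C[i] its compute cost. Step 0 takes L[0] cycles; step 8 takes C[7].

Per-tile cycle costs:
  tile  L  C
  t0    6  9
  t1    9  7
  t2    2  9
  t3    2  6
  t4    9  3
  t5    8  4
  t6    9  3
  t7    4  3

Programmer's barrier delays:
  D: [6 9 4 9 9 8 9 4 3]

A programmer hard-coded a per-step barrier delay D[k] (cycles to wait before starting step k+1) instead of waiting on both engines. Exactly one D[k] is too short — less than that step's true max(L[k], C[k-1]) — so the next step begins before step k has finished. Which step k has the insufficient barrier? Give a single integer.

hazard at step 2

[0] required=L[0]=6=6 vs D=6 ok
[1] required=max(L[1]=9,C[0]=9)=9 vs D=9 ok
[2] required=max(L[2]=2,C[1]=7)=7 vs D=4 SHORT
[3] required=max(L[3]=2,C[2]=9)=9 vs D=9 ok
[4] required=max(L[4]=9,C[3]=6)=9 vs D=9 ok
[5] required=max(L[5]=8,C[4]=3)=8 vs D=8 ok
[6] required=max(L[6]=9,C[5]=4)=9 vs D=9 ok
[7] required=max(L[7]=4,C[6]=3)=4 vs D=4 ok
[8] required=C[7]=3=3 vs D=3 ok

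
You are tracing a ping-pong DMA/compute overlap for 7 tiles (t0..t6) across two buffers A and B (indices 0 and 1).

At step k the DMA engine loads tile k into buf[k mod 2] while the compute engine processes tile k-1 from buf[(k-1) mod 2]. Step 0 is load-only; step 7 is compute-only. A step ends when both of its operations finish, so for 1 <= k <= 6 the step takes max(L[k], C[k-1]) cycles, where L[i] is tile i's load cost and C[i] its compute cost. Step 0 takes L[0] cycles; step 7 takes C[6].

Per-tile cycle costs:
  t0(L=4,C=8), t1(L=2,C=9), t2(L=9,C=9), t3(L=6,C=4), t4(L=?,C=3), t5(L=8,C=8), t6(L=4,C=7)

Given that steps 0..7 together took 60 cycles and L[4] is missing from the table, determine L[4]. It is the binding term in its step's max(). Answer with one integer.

L[4] = 7

step 0 → dur = L[0]=4 = 4
step 1 → dur = max(L[1]=2, C[0]=8) = 8
step 2 → dur = max(L[2]=9, C[1]=9) = 9
step 3 → dur = max(L[3]=6, C[2]=9) = 9
step 4 → dur = max(L[4]=?, C[3]=4) = L[4]  (unknown; binding)
step 5 → dur = max(L[5]=8, C[4]=3) = 8
step 6 → dur = max(L[6]=4, C[5]=8) = 8
step 7 → dur = C[6]=7 = 7
sum of known step durations = 53
dur[4] = total - known = 60 - 53 = 7
L[4] is the binding max in step 4, so L[4] = dur[4] = 7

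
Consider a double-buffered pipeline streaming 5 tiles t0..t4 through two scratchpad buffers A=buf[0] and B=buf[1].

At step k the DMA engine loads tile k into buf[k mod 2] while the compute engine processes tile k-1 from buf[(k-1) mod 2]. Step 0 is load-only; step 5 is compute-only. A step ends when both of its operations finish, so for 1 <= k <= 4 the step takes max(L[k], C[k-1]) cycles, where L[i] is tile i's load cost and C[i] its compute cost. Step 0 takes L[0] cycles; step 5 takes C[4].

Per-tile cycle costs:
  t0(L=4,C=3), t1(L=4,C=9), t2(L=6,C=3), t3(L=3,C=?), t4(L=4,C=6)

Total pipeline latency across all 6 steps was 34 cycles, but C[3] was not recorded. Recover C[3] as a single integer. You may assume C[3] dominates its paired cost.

step 0 → dur = L[0]=4 = 4
step 1 → dur = max(L[1]=4, C[0]=3) = 4
step 2 → dur = max(L[2]=6, C[1]=9) = 9
step 3 → dur = max(L[3]=3, C[2]=3) = 3
step 4 → dur = max(L[4]=4, C[3]=?) = C[3]  (unknown; binding)
step 5 → dur = C[4]=6 = 6
sum of known step durations = 26
dur[4] = total - known = 34 - 26 = 8
C[3] is the binding max in step 4, so C[3] = dur[4] = 8

C[3] = 8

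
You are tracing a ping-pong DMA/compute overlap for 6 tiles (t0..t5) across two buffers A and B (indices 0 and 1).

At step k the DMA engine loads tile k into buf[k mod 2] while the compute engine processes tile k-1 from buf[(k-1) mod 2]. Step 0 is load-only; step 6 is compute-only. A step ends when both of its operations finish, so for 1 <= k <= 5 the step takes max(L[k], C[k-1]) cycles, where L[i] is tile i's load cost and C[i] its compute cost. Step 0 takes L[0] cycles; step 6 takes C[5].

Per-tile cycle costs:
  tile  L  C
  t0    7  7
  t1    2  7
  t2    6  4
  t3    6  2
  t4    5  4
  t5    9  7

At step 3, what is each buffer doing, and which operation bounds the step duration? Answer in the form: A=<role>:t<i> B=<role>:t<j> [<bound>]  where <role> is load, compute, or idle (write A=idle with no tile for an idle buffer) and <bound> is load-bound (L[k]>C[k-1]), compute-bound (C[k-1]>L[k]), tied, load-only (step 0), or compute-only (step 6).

step 0: L[0]=7 → dur=7, Σ=7 | A=load:t0 B=idle [load-only]
step 1: L[1]=2 C[0]=7 → dur=7, Σ=14 | A=compute:t0 B=load:t1 [compute-bound]
step 2: L[2]=6 C[1]=7 → dur=7, Σ=21 | A=load:t2 B=compute:t1 [compute-bound]
step 3: L[3]=6 C[2]=4 → dur=6, Σ=27 | A=compute:t2 B=load:t3 [load-bound]
step 4: L[4]=5 C[3]=2 → dur=5, Σ=32 | A=load:t4 B=compute:t3 [load-bound]
step 5: L[5]=9 C[4]=4 → dur=9, Σ=41 | A=compute:t4 B=load:t5 [load-bound]
step 6: C[5]=7 → dur=7, Σ=48 | A=idle B=compute:t5 [compute-only]

step 3: A=compute:t2 B=load:t3 [load-bound]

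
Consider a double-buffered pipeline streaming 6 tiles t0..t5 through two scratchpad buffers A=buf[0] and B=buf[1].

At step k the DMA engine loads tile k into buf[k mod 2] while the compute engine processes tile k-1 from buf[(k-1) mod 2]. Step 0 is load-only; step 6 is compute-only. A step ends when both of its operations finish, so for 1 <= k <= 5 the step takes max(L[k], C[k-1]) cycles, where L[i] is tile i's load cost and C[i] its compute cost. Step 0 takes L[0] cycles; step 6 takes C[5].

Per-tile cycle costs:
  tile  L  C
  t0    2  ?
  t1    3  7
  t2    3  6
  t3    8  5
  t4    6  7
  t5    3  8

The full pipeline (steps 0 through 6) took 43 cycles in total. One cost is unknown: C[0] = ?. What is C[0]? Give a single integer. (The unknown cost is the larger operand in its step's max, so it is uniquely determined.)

step 0 = dur = L[0]=2 = 2
step 1 = dur = max(L[1]=3, C[0]=?) = C[0]  (unknown; binding)
step 2 = dur = max(L[2]=3, C[1]=7) = 7
step 3 = dur = max(L[3]=8, C[2]=6) = 8
step 4 = dur = max(L[4]=6, C[3]=5) = 6
step 5 = dur = max(L[5]=3, C[4]=7) = 7
step 6 = dur = C[5]=8 = 8
sum of known step durations = 38
dur[1] = total - known = 43 - 38 = 5
C[0] is the binding max in step 1, so C[0] = dur[1] = 5

C[0] = 5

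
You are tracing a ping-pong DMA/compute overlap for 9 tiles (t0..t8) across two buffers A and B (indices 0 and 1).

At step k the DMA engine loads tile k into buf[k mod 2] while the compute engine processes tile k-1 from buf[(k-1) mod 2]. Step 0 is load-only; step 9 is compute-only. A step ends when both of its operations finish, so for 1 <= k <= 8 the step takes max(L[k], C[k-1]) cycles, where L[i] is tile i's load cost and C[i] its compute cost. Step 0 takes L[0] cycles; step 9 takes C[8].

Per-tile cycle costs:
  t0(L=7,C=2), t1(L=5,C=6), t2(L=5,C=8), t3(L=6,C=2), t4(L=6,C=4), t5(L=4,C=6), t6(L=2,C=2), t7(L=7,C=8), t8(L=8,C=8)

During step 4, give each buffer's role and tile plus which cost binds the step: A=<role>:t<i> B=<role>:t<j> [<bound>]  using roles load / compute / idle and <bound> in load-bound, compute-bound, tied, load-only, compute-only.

  0. 7=7c; end=7; A:t0 B:-
  1. max(5,2)=5c; end=12; A:t0 B:t1
  2. max(5,6)=6c; end=18; A:t2 B:t1
  3. max(6,8)=8c; end=26; A:t2 B:t3
  4. max(6,2)=6c; end=32; A:t4 B:t3
  5. max(4,4)=4c; end=36; A:t4 B:t5
  6. max(2,6)=6c; end=42; A:t6 B:t5
  7. max(7,2)=7c; end=49; A:t6 B:t7
  8. max(8,8)=8c; end=57; A:t8 B:t7
  9. 8=8c; end=65; A:t8 B:t7

step 4: A=load:t4 B=compute:t3 [load-bound]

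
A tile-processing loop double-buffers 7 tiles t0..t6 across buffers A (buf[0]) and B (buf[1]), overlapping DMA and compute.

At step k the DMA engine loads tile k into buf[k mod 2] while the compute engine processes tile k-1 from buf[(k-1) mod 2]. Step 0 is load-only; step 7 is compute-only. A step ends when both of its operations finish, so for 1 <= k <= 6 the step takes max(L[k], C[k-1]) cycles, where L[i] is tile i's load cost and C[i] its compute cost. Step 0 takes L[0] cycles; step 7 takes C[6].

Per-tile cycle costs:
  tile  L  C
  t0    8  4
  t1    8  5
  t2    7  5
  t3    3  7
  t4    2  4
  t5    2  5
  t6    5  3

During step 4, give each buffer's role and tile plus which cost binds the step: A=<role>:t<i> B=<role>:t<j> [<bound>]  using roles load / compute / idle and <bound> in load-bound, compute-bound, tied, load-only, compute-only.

step 4: A=load:t4 B=compute:t3 [compute-bound]

[0] DMA t0→A (8c) ∥ CU idle ⇒ 8c, clock 8
[1] DMA t1→B (8c) ∥ CU A:t0 (4c) ⇒ 8c, clock 16
[2] DMA t2→A (7c) ∥ CU B:t1 (5c) ⇒ 7c, clock 23
[3] DMA t3→B (3c) ∥ CU A:t2 (5c) ⇒ 5c, clock 28
[4] DMA t4→A (2c) ∥ CU B:t3 (7c) ⇒ 7c, clock 35
[5] DMA t5→B (2c) ∥ CU A:t4 (4c) ⇒ 4c, clock 39
[6] DMA t6→A (5c) ∥ CU B:t5 (5c) ⇒ 5c, clock 44
[7] DMA idle ∥ CU A:t6 (3c) ⇒ 3c, clock 47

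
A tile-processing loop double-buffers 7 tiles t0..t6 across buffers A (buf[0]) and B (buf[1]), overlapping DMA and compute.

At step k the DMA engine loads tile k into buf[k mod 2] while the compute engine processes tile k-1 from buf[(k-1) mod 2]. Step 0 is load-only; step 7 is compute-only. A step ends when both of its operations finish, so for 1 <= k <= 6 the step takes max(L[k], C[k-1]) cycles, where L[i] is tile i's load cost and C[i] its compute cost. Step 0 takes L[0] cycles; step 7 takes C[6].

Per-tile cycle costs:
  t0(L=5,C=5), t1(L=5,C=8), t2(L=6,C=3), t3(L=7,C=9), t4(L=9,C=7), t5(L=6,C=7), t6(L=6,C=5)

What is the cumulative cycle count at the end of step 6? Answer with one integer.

end_cycle[6] = 48

k=0 load=t0/5c comp=- wait=5 total=5
k=1 load=t1/5c comp=t0/5c wait=5 total=10
k=2 load=t2/6c comp=t1/8c wait=8 total=18
k=3 load=t3/7c comp=t2/3c wait=7 total=25
k=4 load=t4/9c comp=t3/9c wait=9 total=34
k=5 load=t5/6c comp=t4/7c wait=7 total=41
k=6 load=t6/6c comp=t5/7c wait=7 total=48
k=7 load=- comp=t6/5c wait=5 total=53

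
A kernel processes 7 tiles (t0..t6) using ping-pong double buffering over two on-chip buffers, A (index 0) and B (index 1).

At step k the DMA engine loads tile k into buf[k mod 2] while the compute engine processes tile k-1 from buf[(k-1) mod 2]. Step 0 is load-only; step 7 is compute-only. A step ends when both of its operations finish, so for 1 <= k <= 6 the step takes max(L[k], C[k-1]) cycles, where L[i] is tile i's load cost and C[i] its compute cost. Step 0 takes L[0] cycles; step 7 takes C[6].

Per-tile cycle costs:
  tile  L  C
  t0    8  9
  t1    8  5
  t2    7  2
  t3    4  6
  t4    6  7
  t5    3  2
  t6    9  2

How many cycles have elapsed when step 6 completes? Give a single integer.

step 0: L[0]=8 → dur=8, Σ=8 | A=load:t0 B=idle [load-only]
step 1: L[1]=8 C[0]=9 → dur=9, Σ=17 | A=compute:t0 B=load:t1 [compute-bound]
step 2: L[2]=7 C[1]=5 → dur=7, Σ=24 | A=load:t2 B=compute:t1 [load-bound]
step 3: L[3]=4 C[2]=2 → dur=4, Σ=28 | A=compute:t2 B=load:t3 [load-bound]
step 4: L[4]=6 C[3]=6 → dur=6, Σ=34 | A=load:t4 B=compute:t3 [tied]
step 5: L[5]=3 C[4]=7 → dur=7, Σ=41 | A=compute:t4 B=load:t5 [compute-bound]
step 6: L[6]=9 C[5]=2 → dur=9, Σ=50 | A=load:t6 B=compute:t5 [load-bound]
step 7: C[6]=2 → dur=2, Σ=52 | A=compute:t6 B=idle [compute-only]

end_cycle[6] = 50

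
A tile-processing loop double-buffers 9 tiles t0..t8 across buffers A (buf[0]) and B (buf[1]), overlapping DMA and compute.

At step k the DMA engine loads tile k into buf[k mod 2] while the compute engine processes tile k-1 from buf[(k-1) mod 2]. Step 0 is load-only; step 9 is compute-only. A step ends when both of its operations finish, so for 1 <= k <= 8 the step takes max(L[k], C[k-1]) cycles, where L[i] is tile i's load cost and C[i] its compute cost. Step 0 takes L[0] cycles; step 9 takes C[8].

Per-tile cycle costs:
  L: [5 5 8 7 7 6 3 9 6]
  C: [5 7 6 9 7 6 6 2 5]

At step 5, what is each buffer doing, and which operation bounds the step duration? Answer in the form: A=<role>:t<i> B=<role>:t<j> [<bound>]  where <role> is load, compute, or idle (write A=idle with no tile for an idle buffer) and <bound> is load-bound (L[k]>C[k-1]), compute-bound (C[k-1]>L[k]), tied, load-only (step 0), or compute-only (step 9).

  0. 5=5c; end=5; A:t0 B:-
  1. max(5,5)=5c; end=10; A:t0 B:t1
  2. max(8,7)=8c; end=18; A:t2 B:t1
  3. max(7,6)=7c; end=25; A:t2 B:t3
  4. max(7,9)=9c; end=34; A:t4 B:t3
  5. max(6,7)=7c; end=41; A:t4 B:t5
  6. max(3,6)=6c; end=47; A:t6 B:t5
  7. max(9,6)=9c; end=56; A:t6 B:t7
  8. max(6,2)=6c; end=62; A:t8 B:t7
  9. 5=5c; end=67; A:t8 B:t7

step 5: A=compute:t4 B=load:t5 [compute-bound]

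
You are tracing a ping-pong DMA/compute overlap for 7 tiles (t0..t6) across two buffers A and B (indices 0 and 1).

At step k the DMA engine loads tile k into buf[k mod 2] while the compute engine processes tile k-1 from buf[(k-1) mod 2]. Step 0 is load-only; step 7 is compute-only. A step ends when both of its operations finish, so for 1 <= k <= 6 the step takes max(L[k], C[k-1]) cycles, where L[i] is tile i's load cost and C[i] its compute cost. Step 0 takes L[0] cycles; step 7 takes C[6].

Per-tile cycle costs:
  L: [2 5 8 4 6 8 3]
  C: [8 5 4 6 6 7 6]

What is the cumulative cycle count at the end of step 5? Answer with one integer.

k=0 load=t0/2c comp=- wait=2 total=2
k=1 load=t1/5c comp=t0/8c wait=8 total=10
k=2 load=t2/8c comp=t1/5c wait=8 total=18
k=3 load=t3/4c comp=t2/4c wait=4 total=22
k=4 load=t4/6c comp=t3/6c wait=6 total=28
k=5 load=t5/8c comp=t4/6c wait=8 total=36
k=6 load=t6/3c comp=t5/7c wait=7 total=43
k=7 load=- comp=t6/6c wait=6 total=49

end_cycle[5] = 36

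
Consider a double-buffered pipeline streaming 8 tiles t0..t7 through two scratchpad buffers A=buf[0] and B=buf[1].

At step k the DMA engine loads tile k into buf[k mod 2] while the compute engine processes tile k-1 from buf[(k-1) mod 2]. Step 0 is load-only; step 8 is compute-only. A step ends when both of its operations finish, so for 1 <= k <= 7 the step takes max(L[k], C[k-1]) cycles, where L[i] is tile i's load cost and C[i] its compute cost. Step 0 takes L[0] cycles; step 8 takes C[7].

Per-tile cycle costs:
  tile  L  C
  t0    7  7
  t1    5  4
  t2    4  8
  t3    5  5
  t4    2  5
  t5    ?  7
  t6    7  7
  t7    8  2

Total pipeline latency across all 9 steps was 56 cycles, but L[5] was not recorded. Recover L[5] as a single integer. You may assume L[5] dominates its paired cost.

L[5] = 8

step 0 = dur = L[0]=7 = 7
step 1 = dur = max(L[1]=5, C[0]=7) = 7
step 2 = dur = max(L[2]=4, C[1]=4) = 4
step 3 = dur = max(L[3]=5, C[2]=8) = 8
step 4 = dur = max(L[4]=2, C[3]=5) = 5
step 5 = dur = max(L[5]=?, C[4]=5) = L[5]  (unknown; binding)
step 6 = dur = max(L[6]=7, C[5]=7) = 7
step 7 = dur = max(L[7]=8, C[6]=7) = 8
step 8 = dur = C[7]=2 = 2
sum of known step durations = 48
dur[5] = total - known = 56 - 48 = 8
L[5] is the binding max in step 5, so L[5] = dur[5] = 8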